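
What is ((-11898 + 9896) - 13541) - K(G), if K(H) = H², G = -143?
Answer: -35992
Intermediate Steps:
((-11898 + 9896) - 13541) - K(G) = ((-11898 + 9896) - 13541) - 1*(-143)² = (-2002 - 13541) - 1*20449 = -15543 - 20449 = -35992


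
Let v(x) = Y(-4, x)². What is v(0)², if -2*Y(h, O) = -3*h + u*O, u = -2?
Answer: 1296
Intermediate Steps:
Y(h, O) = O + 3*h/2 (Y(h, O) = -(-3*h - 2*O)/2 = O + 3*h/2)
v(x) = (-6 + x)² (v(x) = (x + (3/2)*(-4))² = (x - 6)² = (-6 + x)²)
v(0)² = ((6 - 1*0)²)² = ((6 + 0)²)² = (6²)² = 36² = 1296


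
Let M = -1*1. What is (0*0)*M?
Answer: 0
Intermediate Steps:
M = -1
(0*0)*M = (0*0)*(-1) = 0*(-1) = 0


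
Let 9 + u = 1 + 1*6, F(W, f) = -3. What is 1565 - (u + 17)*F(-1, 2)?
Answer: 1610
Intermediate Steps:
u = -2 (u = -9 + (1 + 1*6) = -9 + (1 + 6) = -9 + 7 = -2)
1565 - (u + 17)*F(-1, 2) = 1565 - (-2 + 17)*(-3) = 1565 - 15*(-3) = 1565 - 1*(-45) = 1565 + 45 = 1610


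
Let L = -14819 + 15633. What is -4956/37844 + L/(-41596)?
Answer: -29619349/196769878 ≈ -0.15053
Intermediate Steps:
L = 814
-4956/37844 + L/(-41596) = -4956/37844 + 814/(-41596) = -4956*1/37844 + 814*(-1/41596) = -1239/9461 - 407/20798 = -29619349/196769878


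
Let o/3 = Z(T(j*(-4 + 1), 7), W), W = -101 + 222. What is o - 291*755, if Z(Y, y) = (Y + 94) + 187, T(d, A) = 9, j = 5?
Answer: -218835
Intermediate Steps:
W = 121
Z(Y, y) = 281 + Y (Z(Y, y) = (94 + Y) + 187 = 281 + Y)
o = 870 (o = 3*(281 + 9) = 3*290 = 870)
o - 291*755 = 870 - 291*755 = 870 - 1*219705 = 870 - 219705 = -218835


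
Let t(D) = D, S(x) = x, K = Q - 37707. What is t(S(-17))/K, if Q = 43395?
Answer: -17/5688 ≈ -0.0029887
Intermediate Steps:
K = 5688 (K = 43395 - 37707 = 5688)
t(S(-17))/K = -17/5688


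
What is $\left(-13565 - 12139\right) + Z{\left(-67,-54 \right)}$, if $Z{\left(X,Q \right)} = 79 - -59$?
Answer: $-25566$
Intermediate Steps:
$Z{\left(X,Q \right)} = 138$ ($Z{\left(X,Q \right)} = 79 + 59 = 138$)
$\left(-13565 - 12139\right) + Z{\left(-67,-54 \right)} = \left(-13565 - 12139\right) + 138 = -25704 + 138 = -25566$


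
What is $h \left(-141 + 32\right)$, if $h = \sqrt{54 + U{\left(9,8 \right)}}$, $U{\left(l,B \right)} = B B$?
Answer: $- 109 \sqrt{118} \approx -1184.0$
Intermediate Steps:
$U{\left(l,B \right)} = B^{2}$
$h = \sqrt{118}$ ($h = \sqrt{54 + 8^{2}} = \sqrt{54 + 64} = \sqrt{118} \approx 10.863$)
$h \left(-141 + 32\right) = \sqrt{118} \left(-141 + 32\right) = \sqrt{118} \left(-109\right) = - 109 \sqrt{118}$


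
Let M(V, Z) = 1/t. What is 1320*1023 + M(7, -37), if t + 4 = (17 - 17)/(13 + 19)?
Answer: 5401439/4 ≈ 1.3504e+6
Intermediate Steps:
t = -4 (t = -4 + (17 - 17)/(13 + 19) = -4 + 0/32 = -4 + 0*(1/32) = -4 + 0 = -4)
M(V, Z) = -¼ (M(V, Z) = 1/(-4) = -¼)
1320*1023 + M(7, -37) = 1320*1023 - ¼ = 1350360 - ¼ = 5401439/4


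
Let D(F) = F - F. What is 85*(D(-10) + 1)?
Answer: 85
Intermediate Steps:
D(F) = 0
85*(D(-10) + 1) = 85*(0 + 1) = 85*1 = 85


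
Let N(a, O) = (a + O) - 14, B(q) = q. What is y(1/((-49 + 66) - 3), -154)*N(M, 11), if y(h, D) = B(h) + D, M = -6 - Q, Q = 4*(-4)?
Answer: -2155/2 ≈ -1077.5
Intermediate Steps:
Q = -16
M = 10 (M = -6 - 1*(-16) = -6 + 16 = 10)
N(a, O) = -14 + O + a (N(a, O) = (O + a) - 14 = -14 + O + a)
y(h, D) = D + h (y(h, D) = h + D = D + h)
y(1/((-49 + 66) - 3), -154)*N(M, 11) = (-154 + 1/((-49 + 66) - 3))*(-14 + 11 + 10) = (-154 + 1/(17 - 3))*7 = (-154 + 1/14)*7 = -2155/14*7 = -2155/2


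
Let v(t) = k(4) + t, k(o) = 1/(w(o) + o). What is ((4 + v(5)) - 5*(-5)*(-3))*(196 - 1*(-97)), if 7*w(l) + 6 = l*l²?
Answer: -1661017/86 ≈ -19314.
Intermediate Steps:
w(l) = -6/7 + l³/7 (w(l) = -6/7 + (l*l²)/7 = -6/7 + l³/7)
k(o) = 1/(-6/7 + o + o³/7) (k(o) = 1/((-6/7 + o³/7) + o) = 1/(-6/7 + o + o³/7))
v(t) = 7/86 + t (v(t) = 7/(-6 + 4³ + 7*4) + t = 7/(-6 + 64 + 28) + t = 7/86 + t)
((4 + v(5)) - 5*(-5)*(-3))*(196 - 1*(-97)) = ((4 + (7/86 + 5)) - 5*(-5)*(-3))*(196 - 1*(-97)) = ((4 + 437/86) + 25*(-3))*(196 + 97) = (781/86 - 75)*293 = -5669/86*293 = -1661017/86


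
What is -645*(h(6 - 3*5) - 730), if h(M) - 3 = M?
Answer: 474720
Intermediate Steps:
h(M) = 3 + M
-645*(h(6 - 3*5) - 730) = -645*((3 + (6 - 3*5)) - 730) = -645*((3 + (6 - 15)) - 730) = -645*((3 - 9) - 730) = -645*(-6 - 730) = -645*(-736) = 474720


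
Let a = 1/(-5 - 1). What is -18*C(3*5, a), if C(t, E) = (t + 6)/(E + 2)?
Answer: -2268/11 ≈ -206.18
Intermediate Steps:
a = -1/6 (a = 1/(-6) = -1/6 ≈ -0.16667)
C(t, E) = (6 + t)/(2 + E)
-18*C(3*5, a) = -18*(6 + 3*5)/(2 - 1/6) = -18*(6 + 15)/11/6 = -108*21/11 = -18*126/11 = -2268/11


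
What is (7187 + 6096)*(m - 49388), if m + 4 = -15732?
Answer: -865042092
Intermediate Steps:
m = -15736 (m = -4 - 15732 = -15736)
(7187 + 6096)*(m - 49388) = (7187 + 6096)*(-15736 - 49388) = 13283*(-65124) = -865042092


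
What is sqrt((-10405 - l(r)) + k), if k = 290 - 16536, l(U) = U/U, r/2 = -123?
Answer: 2*I*sqrt(6663) ≈ 163.25*I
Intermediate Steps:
r = -246 (r = 2*(-123) = -246)
l(U) = 1
k = -16246
sqrt((-10405 - l(r)) + k) = sqrt((-10405 - 1*1) - 16246) = sqrt((-10405 - 1) - 16246) = sqrt(-10406 - 16246) = sqrt(-26652) = 2*I*sqrt(6663)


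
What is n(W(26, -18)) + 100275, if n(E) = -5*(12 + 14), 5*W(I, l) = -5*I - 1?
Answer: 100145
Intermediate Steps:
W(I, l) = -⅕ - I (W(I, l) = (-5*I - 1)/5 = (-1 - 5*I)/5 = -⅕ - I)
n(E) = -130 (n(E) = -5*26 = -130)
n(W(26, -18)) + 100275 = -130 + 100275 = 100145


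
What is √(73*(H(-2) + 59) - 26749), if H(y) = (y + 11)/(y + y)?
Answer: 5*I*√3617/2 ≈ 150.35*I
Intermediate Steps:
H(y) = (11 + y)/(2*y) (H(y) = (11 + y)/((2*y)) = (11 + y)*(1/(2*y)) = (11 + y)/(2*y))
√(73*(H(-2) + 59) - 26749) = √(73*((½)*(11 - 2)/(-2) + 59) - 26749) = √(73*((½)*(-½)*9 + 59) - 26749) = √(73*(-9/4 + 59) - 26749) = √(73*(227/4) - 26749) = √(16571/4 - 26749) = √(-90425/4) = 5*I*√3617/2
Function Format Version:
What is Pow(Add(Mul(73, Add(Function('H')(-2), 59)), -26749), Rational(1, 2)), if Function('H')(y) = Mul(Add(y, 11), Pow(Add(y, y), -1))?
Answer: Mul(Rational(5, 2), I, Pow(3617, Rational(1, 2))) ≈ Mul(150.35, I)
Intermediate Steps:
Function('H')(y) = Mul(Rational(1, 2), Pow(y, -1), Add(11, y)) (Function('H')(y) = Mul(Add(11, y), Pow(Mul(2, y), -1)) = Mul(Add(11, y), Mul(Rational(1, 2), Pow(y, -1))) = Mul(Rational(1, 2), Pow(y, -1), Add(11, y)))
Pow(Add(Mul(73, Add(Function('H')(-2), 59)), -26749), Rational(1, 2)) = Pow(Add(Mul(73, Add(Mul(Rational(1, 2), Pow(-2, -1), Add(11, -2)), 59)), -26749), Rational(1, 2)) = Pow(Add(Mul(73, Add(Mul(Rational(1, 2), Rational(-1, 2), 9), 59)), -26749), Rational(1, 2)) = Pow(Add(Mul(73, Add(Rational(-9, 4), 59)), -26749), Rational(1, 2)) = Pow(Add(Mul(73, Rational(227, 4)), -26749), Rational(1, 2)) = Pow(Add(Rational(16571, 4), -26749), Rational(1, 2)) = Pow(Rational(-90425, 4), Rational(1, 2)) = Mul(Rational(5, 2), I, Pow(3617, Rational(1, 2)))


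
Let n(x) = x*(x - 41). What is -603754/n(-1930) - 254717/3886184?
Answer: -1657625122123/7391580260760 ≈ -0.22426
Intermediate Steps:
n(x) = x*(-41 + x)
-603754/n(-1930) - 254717/3886184 = -603754*(-1/(1930*(-41 - 1930))) - 254717/3886184 = -603754/((-1930*(-1971))) - 254717*1/3886184 = -603754/3804030 - 254717/3886184 = -603754*1/3804030 - 254717/3886184 = -301877/1902015 - 254717/3886184 = -1657625122123/7391580260760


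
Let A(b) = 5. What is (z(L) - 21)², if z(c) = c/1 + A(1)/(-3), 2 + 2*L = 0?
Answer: 5041/9 ≈ 560.11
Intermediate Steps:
L = -1 (L = -1 + (½)*0 = -1 + 0 = -1)
z(c) = -5/3 + c (z(c) = c/1 + 5/(-3) = c*1 + 5*(-⅓) = c - 5/3 = -5/3 + c)
(z(L) - 21)² = ((-5/3 - 1) - 21)² = (-8/3 - 21)² = (-71/3)² = 5041/9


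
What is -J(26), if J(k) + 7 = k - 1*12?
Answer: -7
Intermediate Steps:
J(k) = -19 + k (J(k) = -7 + (k - 1*12) = -7 + (k - 12) = -7 + (-12 + k) = -19 + k)
-J(26) = -(-19 + 26) = -1*7 = -7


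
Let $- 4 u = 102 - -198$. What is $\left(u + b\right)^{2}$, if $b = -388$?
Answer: $214369$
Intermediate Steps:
$u = -75$ ($u = - \frac{102 - -198}{4} = - \frac{102 + 198}{4} = \left(- \frac{1}{4}\right) 300 = -75$)
$\left(u + b\right)^{2} = \left(-75 - 388\right)^{2} = \left(-463\right)^{2} = 214369$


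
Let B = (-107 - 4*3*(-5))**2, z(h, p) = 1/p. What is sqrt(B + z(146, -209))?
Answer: 4*sqrt(6030695)/209 ≈ 47.000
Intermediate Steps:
B = 2209 (B = (-107 - 12*(-5))**2 = (-107 + 60)**2 = (-47)**2 = 2209)
sqrt(B + z(146, -209)) = sqrt(2209 + 1/(-209)) = sqrt(2209 - 1/209) = sqrt(461680/209) = 4*sqrt(6030695)/209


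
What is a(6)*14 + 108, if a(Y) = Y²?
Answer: 612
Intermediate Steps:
a(6)*14 + 108 = 6²*14 + 108 = 36*14 + 108 = 504 + 108 = 612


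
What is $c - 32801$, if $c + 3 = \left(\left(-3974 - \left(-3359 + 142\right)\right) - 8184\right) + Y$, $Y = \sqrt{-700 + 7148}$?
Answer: $-41745 + 4 \sqrt{403} \approx -41665.0$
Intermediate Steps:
$Y = 4 \sqrt{403}$ ($Y = \sqrt{6448} = 4 \sqrt{403} \approx 80.299$)
$c = -8944 + 4 \sqrt{403}$ ($c = -3 + \left(\left(\left(-3974 - \left(-3359 + 142\right)\right) - 8184\right) + 4 \sqrt{403}\right) = -3 + \left(\left(\left(-3974 - -3217\right) - 8184\right) + 4 \sqrt{403}\right) = -3 + \left(\left(\left(-3974 + 3217\right) - 8184\right) + 4 \sqrt{403}\right) = -3 + \left(\left(-757 - 8184\right) + 4 \sqrt{403}\right) = -3 - \left(8941 - 4 \sqrt{403}\right) = -8944 + 4 \sqrt{403} \approx -8863.7$)
$c - 32801 = \left(-8944 + 4 \sqrt{403}\right) - 32801 = -41745 + 4 \sqrt{403}$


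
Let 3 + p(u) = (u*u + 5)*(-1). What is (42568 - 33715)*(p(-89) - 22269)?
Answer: -267342894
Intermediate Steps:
p(u) = -8 - u**2 (p(u) = -3 + (u*u + 5)*(-1) = -3 + (u**2 + 5)*(-1) = -3 + (5 + u**2)*(-1) = -3 + (-5 - u**2) = -8 - u**2)
(42568 - 33715)*(p(-89) - 22269) = (42568 - 33715)*((-8 - 1*(-89)**2) - 22269) = 8853*((-8 - 1*7921) - 22269) = 8853*((-8 - 7921) - 22269) = 8853*(-7929 - 22269) = 8853*(-30198) = -267342894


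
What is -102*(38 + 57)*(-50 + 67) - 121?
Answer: -164851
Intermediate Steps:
-102*(38 + 57)*(-50 + 67) - 121 = -9690*17 - 121 = -102*1615 - 121 = -164730 - 121 = -164851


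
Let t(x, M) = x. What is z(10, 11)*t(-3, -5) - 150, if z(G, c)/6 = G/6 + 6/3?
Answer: -216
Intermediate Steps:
z(G, c) = 12 + G (z(G, c) = 6*(G/6 + 6/3) = 6*(G*(1/6) + 6*(1/3)) = 6*(G/6 + 2) = 6*(2 + G/6) = 12 + G)
z(10, 11)*t(-3, -5) - 150 = (12 + 10)*(-3) - 150 = 22*(-3) - 150 = -66 - 150 = -216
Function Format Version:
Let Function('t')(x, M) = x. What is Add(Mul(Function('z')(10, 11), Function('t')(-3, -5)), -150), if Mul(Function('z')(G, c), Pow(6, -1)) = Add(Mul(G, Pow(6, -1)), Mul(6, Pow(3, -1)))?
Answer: -216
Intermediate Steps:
Function('z')(G, c) = Add(12, G) (Function('z')(G, c) = Mul(6, Add(Mul(G, Pow(6, -1)), Mul(6, Pow(3, -1)))) = Mul(6, Add(Mul(G, Rational(1, 6)), Mul(6, Rational(1, 3)))) = Mul(6, Add(Mul(Rational(1, 6), G), 2)) = Mul(6, Add(2, Mul(Rational(1, 6), G))) = Add(12, G))
Add(Mul(Function('z')(10, 11), Function('t')(-3, -5)), -150) = Add(Mul(Add(12, 10), -3), -150) = Add(Mul(22, -3), -150) = Add(-66, -150) = -216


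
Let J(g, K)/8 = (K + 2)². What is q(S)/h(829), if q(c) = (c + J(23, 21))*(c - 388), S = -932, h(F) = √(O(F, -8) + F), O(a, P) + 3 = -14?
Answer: -2178000*√203/203 ≈ -1.5287e+5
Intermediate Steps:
J(g, K) = 8*(2 + K)² (J(g, K) = 8*(K + 2)² = 8*(2 + K)²)
O(a, P) = -17 (O(a, P) = -3 - 14 = -17)
h(F) = √(-17 + F)
q(c) = (-388 + c)*(4232 + c) (q(c) = (c + 8*(2 + 21)²)*(c - 388) = (c + 8*23²)*(-388 + c) = (c + 8*529)*(-388 + c) = (c + 4232)*(-388 + c) = (4232 + c)*(-388 + c) = (-388 + c)*(4232 + c))
q(S)/h(829) = (-1642016 + (-932)² + 3844*(-932))/(√(-17 + 829)) = (-1642016 + 868624 - 3582608)/(√812) = -4356000*√203/406 = -2178000*√203/203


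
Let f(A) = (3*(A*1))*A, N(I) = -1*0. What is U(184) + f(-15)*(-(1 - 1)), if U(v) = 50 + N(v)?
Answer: 50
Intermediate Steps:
N(I) = 0
f(A) = 3*A² (f(A) = (3*A)*A = 3*A²)
U(v) = 50 (U(v) = 50 + 0 = 50)
U(184) + f(-15)*(-(1 - 1)) = 50 + (3*(-15)²)*(-(1 - 1)) = 50 + (3*225)*(-1*0) = 50 + 675*0 = 50 + 0 = 50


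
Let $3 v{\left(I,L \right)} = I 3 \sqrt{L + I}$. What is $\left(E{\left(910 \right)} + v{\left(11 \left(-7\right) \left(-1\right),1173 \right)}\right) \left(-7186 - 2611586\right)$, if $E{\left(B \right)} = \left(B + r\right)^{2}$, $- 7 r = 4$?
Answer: $- \frac{106128238846032}{49} - 5041136100 \sqrt{2} \approx -2.173 \cdot 10^{12}$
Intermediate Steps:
$r = - \frac{4}{7}$ ($r = \left(- \frac{1}{7}\right) 4 = - \frac{4}{7} \approx -0.57143$)
$E{\left(B \right)} = \left(- \frac{4}{7} + B\right)^{2}$ ($E{\left(B \right)} = \left(B - \frac{4}{7}\right)^{2} = \left(- \frac{4}{7} + B\right)^{2}$)
$v{\left(I,L \right)} = I \sqrt{I + L}$ ($v{\left(I,L \right)} = \frac{I 3 \sqrt{L + I}}{3} = \frac{3 I \sqrt{I + L}}{3} = I \sqrt{I + L}$)
$\left(E{\left(910 \right)} + v{\left(11 \left(-7\right) \left(-1\right),1173 \right)}\right) \left(-7186 - 2611586\right) = \left(\frac{\left(-4 + 7 \cdot 910\right)^{2}}{49} + 11 \left(-7\right) \left(-1\right) \sqrt{11 \left(-7\right) \left(-1\right) + 1173}\right) \left(-7186 - 2611586\right) = \left(\frac{\left(-4 + 6370\right)^{2}}{49} + \left(-77\right) \left(-1\right) \sqrt{\left(-77\right) \left(-1\right) + 1173}\right) \left(-2618772\right) = \left(\frac{6366^{2}}{49} + 77 \sqrt{77 + 1173}\right) \left(-2618772\right) = \left(\frac{1}{49} \cdot 40525956 + 77 \sqrt{1250}\right) \left(-2618772\right) = \left(\frac{40525956}{49} + 77 \cdot 25 \sqrt{2}\right) \left(-2618772\right) = \left(\frac{40525956}{49} + 1925 \sqrt{2}\right) \left(-2618772\right) = - \frac{106128238846032}{49} - 5041136100 \sqrt{2}$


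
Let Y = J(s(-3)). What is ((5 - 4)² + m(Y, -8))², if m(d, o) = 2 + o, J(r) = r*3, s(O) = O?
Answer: 25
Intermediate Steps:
J(r) = 3*r
Y = -9 (Y = 3*(-3) = -9)
((5 - 4)² + m(Y, -8))² = ((5 - 4)² + (2 - 8))² = (1² - 6)² = (1 - 6)² = (-5)² = 25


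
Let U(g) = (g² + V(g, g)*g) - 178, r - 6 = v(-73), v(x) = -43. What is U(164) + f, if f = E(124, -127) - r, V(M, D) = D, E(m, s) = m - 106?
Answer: 53669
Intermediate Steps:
E(m, s) = -106 + m
r = -37 (r = 6 - 43 = -37)
U(g) = -178 + 2*g² (U(g) = (g² + g*g) - 178 = (g² + g²) - 178 = 2*g² - 178 = -178 + 2*g²)
f = 55 (f = (-106 + 124) - 1*(-37) = 18 + 37 = 55)
U(164) + f = (-178 + 2*164²) + 55 = (-178 + 2*26896) + 55 = (-178 + 53792) + 55 = 53614 + 55 = 53669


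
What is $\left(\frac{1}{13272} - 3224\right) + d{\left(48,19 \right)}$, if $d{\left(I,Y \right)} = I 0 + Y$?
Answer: $- \frac{42536759}{13272} \approx -3205.0$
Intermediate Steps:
$d{\left(I,Y \right)} = Y$ ($d{\left(I,Y \right)} = 0 + Y = Y$)
$\left(\frac{1}{13272} - 3224\right) + d{\left(48,19 \right)} = \left(\frac{1}{13272} - 3224\right) + 19 = - \frac{42788927}{13272} + 19 = - \frac{42536759}{13272}$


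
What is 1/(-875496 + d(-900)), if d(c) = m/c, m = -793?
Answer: -900/787945607 ≈ -1.1422e-6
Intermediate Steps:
d(c) = -793/c
1/(-875496 + d(-900)) = 1/(-875496 - 793/(-900)) = 1/(-875496 - 793*(-1/900)) = 1/(-875496 + 793/900) = 1/(-787945607/900) = -900/787945607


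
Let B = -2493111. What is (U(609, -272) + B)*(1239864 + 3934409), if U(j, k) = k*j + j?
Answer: -13753993774950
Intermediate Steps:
U(j, k) = j + j*k (U(j, k) = j*k + j = j + j*k)
(U(609, -272) + B)*(1239864 + 3934409) = (609*(1 - 272) - 2493111)*(1239864 + 3934409) = (609*(-271) - 2493111)*5174273 = (-165039 - 2493111)*5174273 = -2658150*5174273 = -13753993774950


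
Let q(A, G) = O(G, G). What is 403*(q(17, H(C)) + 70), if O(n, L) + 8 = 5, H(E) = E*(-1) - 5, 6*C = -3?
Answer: 27001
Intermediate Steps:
C = -1/2 (C = (1/6)*(-3) = -1/2 ≈ -0.50000)
H(E) = -5 - E (H(E) = -E - 5 = -5 - E)
O(n, L) = -3 (O(n, L) = -8 + 5 = -3)
q(A, G) = -3
403*(q(17, H(C)) + 70) = 403*(-3 + 70) = 403*67 = 27001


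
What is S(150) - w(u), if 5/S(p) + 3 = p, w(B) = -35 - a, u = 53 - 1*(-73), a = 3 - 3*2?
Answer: 4709/147 ≈ 32.034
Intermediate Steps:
a = -3 (a = 3 - 6 = -3)
u = 126 (u = 53 + 73 = 126)
w(B) = -32 (w(B) = -35 - 1*(-3) = -35 + 3 = -32)
S(p) = 5/(-3 + p)
S(150) - w(u) = 5/(-3 + 150) - 1*(-32) = 5/147 + 32 = 4709/147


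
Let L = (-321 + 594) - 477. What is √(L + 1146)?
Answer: √942 ≈ 30.692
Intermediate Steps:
L = -204 (L = 273 - 477 = -204)
√(L + 1146) = √(-204 + 1146) = √942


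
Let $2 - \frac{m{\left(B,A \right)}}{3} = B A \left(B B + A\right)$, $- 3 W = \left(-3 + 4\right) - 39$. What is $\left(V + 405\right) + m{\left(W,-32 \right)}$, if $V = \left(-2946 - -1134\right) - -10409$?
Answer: $\frac{1486768}{9} \approx 1.652 \cdot 10^{5}$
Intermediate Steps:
$W = \frac{38}{3}$ ($W = - \frac{\left(-3 + 4\right) - 39}{3} = - \frac{1 - 39}{3} = \left(- \frac{1}{3}\right) \left(-38\right) = \frac{38}{3} \approx 12.667$)
$m{\left(B,A \right)} = 6 - 3 A B \left(A + B^{2}\right)$ ($m{\left(B,A \right)} = 6 - 3 B A \left(B B + A\right) = 6 - 3 A B \left(B^{2} + A\right) = 6 - 3 A B \left(A + B^{2}\right)$)
$V = 8597$ ($V = \left(-2946 + 1134\right) + 10409 = -1812 + 10409 = 8597$)
$\left(V + 405\right) + m{\left(W,-32 \right)} = \left(8597 + 405\right) - \left(-6 + 38912 - \frac{1755904}{9}\right) = 9002 - \left(-6 + 38912 - \frac{1755904}{9}\right) = 9002 + \left(6 + \frac{1755904}{9} - 38912\right) = 9002 + \frac{1405750}{9} = \frac{1486768}{9}$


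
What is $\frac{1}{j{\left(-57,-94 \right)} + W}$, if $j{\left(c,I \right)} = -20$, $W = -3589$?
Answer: $- \frac{1}{3609} \approx -0.00027709$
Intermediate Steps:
$\frac{1}{j{\left(-57,-94 \right)} + W} = \frac{1}{-20 - 3589} = \frac{1}{-3609} = - \frac{1}{3609}$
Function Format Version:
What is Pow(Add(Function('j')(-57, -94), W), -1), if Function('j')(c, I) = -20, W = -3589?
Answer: Rational(-1, 3609) ≈ -0.00027709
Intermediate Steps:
Pow(Add(Function('j')(-57, -94), W), -1) = Pow(Add(-20, -3589), -1) = Pow(-3609, -1) = Rational(-1, 3609)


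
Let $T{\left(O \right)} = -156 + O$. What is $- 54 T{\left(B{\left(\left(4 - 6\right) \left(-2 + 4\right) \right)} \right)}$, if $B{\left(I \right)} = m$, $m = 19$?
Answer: $7398$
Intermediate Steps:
$B{\left(I \right)} = 19$
$- 54 T{\left(B{\left(\left(4 - 6\right) \left(-2 + 4\right) \right)} \right)} = - 54 \left(-156 + 19\right) = \left(-54\right) \left(-137\right) = 7398$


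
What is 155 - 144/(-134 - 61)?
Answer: 10123/65 ≈ 155.74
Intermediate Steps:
155 - 144/(-134 - 61) = 155 - 144/(-195) = 155 - 144*(-1/195) = 155 + 48/65 = 10123/65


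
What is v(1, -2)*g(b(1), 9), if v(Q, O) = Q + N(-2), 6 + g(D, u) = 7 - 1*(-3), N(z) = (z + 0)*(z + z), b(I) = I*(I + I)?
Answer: 36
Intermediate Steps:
b(I) = 2*I² (b(I) = I*(2*I) = 2*I²)
N(z) = 2*z² (N(z) = z*(2*z) = 2*z²)
g(D, u) = 4 (g(D, u) = -6 + (7 - 1*(-3)) = -6 + (7 + 3) = -6 + 10 = 4)
v(Q, O) = 8 + Q (v(Q, O) = Q + 2*(-2)² = Q + 2*4 = Q + 8 = 8 + Q)
v(1, -2)*g(b(1), 9) = (8 + 1)*4 = 9*4 = 36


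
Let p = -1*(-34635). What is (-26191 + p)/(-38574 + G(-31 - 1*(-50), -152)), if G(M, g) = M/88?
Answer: -743072/3394493 ≈ -0.21891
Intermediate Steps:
p = 34635
G(M, g) = M/88 (G(M, g) = M*(1/88) = M/88)
(-26191 + p)/(-38574 + G(-31 - 1*(-50), -152)) = (-26191 + 34635)/(-38574 + (-31 - 1*(-50))/88) = 8444/(-38574 + (-31 + 50)/88) = 8444/(-38574 + (1/88)*19) = 8444/(-38574 + 19/88) = 8444/(-3394493/88) = 8444*(-88/3394493) = -743072/3394493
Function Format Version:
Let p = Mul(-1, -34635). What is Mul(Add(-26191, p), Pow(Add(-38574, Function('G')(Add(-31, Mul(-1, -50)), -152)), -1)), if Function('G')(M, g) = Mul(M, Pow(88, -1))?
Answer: Rational(-743072, 3394493) ≈ -0.21891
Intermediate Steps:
p = 34635
Function('G')(M, g) = Mul(Rational(1, 88), M) (Function('G')(M, g) = Mul(M, Rational(1, 88)) = Mul(Rational(1, 88), M))
Mul(Add(-26191, p), Pow(Add(-38574, Function('G')(Add(-31, Mul(-1, -50)), -152)), -1)) = Mul(Add(-26191, 34635), Pow(Add(-38574, Mul(Rational(1, 88), Add(-31, Mul(-1, -50)))), -1)) = Mul(8444, Pow(Add(-38574, Mul(Rational(1, 88), Add(-31, 50))), -1)) = Mul(8444, Pow(Add(-38574, Mul(Rational(1, 88), 19)), -1)) = Mul(8444, Pow(Add(-38574, Rational(19, 88)), -1)) = Mul(8444, Pow(Rational(-3394493, 88), -1)) = Mul(8444, Rational(-88, 3394493)) = Rational(-743072, 3394493)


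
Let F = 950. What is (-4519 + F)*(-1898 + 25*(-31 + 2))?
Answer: 9361487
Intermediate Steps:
(-4519 + F)*(-1898 + 25*(-31 + 2)) = (-4519 + 950)*(-1898 + 25*(-31 + 2)) = -3569*(-1898 + 25*(-29)) = -3569*(-1898 - 725) = -3569*(-2623) = 9361487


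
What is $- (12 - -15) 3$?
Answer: $-81$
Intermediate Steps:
$- (12 - -15) 3 = - (12 + 15) 3 = \left(-1\right) 27 \cdot 3 = \left(-27\right) 3 = -81$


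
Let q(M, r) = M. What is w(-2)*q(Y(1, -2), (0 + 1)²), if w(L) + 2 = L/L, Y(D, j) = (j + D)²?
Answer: -1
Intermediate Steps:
Y(D, j) = (D + j)²
w(L) = -1 (w(L) = -2 + L/L = -2 + 1 = -1)
w(-2)*q(Y(1, -2), (0 + 1)²) = -(1 - 2)² = -1*(-1)² = -1*1 = -1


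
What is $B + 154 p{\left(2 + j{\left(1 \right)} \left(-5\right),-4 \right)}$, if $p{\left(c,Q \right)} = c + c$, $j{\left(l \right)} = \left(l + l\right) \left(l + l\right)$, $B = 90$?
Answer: $-5454$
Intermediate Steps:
$j{\left(l \right)} = 4 l^{2}$ ($j{\left(l \right)} = 2 l 2 l = 4 l^{2}$)
$p{\left(c,Q \right)} = 2 c$
$B + 154 p{\left(2 + j{\left(1 \right)} \left(-5\right),-4 \right)} = 90 + 154 \cdot 2 \left(2 + 4 \cdot 1^{2} \left(-5\right)\right) = 90 + 154 \cdot 2 \left(2 + 4 \cdot 1 \left(-5\right)\right) = 90 + 154 \cdot 2 \left(2 + 4 \left(-5\right)\right) = 90 + 154 \cdot 2 \left(2 - 20\right) = 90 + 154 \cdot 2 \left(-18\right) = 90 + 154 \left(-36\right) = 90 - 5544 = -5454$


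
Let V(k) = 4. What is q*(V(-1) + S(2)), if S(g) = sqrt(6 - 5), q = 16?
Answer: 80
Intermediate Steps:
S(g) = 1 (S(g) = sqrt(1) = 1)
q*(V(-1) + S(2)) = 16*(4 + 1) = 16*5 = 80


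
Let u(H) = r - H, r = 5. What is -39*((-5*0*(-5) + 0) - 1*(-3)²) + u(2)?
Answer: 354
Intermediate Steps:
u(H) = 5 - H
-39*((-5*0*(-5) + 0) - 1*(-3)²) + u(2) = -39*((-5*0*(-5) + 0) - 1*(-3)²) + (5 - 1*2) = -39*((0*(-5) + 0) - 1*9) + (5 - 2) = -39*((0 + 0) - 9) + 3 = -39*(0 - 9) + 3 = -39*(-9) + 3 = 351 + 3 = 354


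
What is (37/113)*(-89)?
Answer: -3293/113 ≈ -29.142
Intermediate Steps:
(37/113)*(-89) = -3293/113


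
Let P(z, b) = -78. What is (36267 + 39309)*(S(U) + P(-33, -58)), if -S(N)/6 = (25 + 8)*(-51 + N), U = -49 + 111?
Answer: -170499456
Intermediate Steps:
U = 62
S(N) = 10098 - 198*N (S(N) = -6*(25 + 8)*(-51 + N) = -198*(-51 + N) = -6*(-1683 + 33*N) = 10098 - 198*N)
(36267 + 39309)*(S(U) + P(-33, -58)) = (36267 + 39309)*((10098 - 198*62) - 78) = 75576*((10098 - 12276) - 78) = 75576*(-2178 - 78) = 75576*(-2256) = -170499456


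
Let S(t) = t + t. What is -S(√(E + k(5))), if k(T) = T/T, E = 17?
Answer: -6*√2 ≈ -8.4853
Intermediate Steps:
k(T) = 1
S(t) = 2*t
-S(√(E + k(5))) = -2*√(17 + 1) = -2*√18 = -2*3*√2 = -6*√2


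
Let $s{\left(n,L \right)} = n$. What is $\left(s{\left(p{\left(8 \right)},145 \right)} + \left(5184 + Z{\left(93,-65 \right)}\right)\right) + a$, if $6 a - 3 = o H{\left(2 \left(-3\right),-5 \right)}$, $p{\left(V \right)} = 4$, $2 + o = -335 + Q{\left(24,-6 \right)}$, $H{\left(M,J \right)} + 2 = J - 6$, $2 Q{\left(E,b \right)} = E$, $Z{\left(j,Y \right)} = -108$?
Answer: $\frac{17354}{3} \approx 5784.7$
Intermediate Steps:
$Q{\left(E,b \right)} = \frac{E}{2}$
$H{\left(M,J \right)} = -8 + J$ ($H{\left(M,J \right)} = -2 + \left(J - 6\right) = -2 + \left(-6 + J\right) = -8 + J$)
$o = -325$ ($o = -2 + \left(-335 + \frac{1}{2} \cdot 24\right) = -2 + \left(-335 + 12\right) = -2 - 323 = -325$)
$a = \frac{2114}{3}$ ($a = \frac{1}{2} + \frac{\left(-325\right) \left(-8 - 5\right)}{6} = \frac{1}{2} + \frac{\left(-325\right) \left(-13\right)}{6} = \frac{1}{2} + \frac{1}{6} \cdot 4225 = \frac{1}{2} + \frac{4225}{6} = \frac{2114}{3} \approx 704.67$)
$\left(s{\left(p{\left(8 \right)},145 \right)} + \left(5184 + Z{\left(93,-65 \right)}\right)\right) + a = \left(4 + \left(5184 - 108\right)\right) + \frac{2114}{3} = \left(4 + 5076\right) + \frac{2114}{3} = 5080 + \frac{2114}{3} = \frac{17354}{3}$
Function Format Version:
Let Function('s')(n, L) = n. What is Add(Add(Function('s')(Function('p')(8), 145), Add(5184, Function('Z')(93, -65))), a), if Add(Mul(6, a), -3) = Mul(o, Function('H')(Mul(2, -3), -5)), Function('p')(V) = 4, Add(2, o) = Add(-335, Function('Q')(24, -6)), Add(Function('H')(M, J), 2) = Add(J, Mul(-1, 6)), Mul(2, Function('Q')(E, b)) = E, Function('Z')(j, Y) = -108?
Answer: Rational(17354, 3) ≈ 5784.7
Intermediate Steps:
Function('Q')(E, b) = Mul(Rational(1, 2), E)
Function('H')(M, J) = Add(-8, J) (Function('H')(M, J) = Add(-2, Add(J, Mul(-1, 6))) = Add(-2, Add(J, -6)) = Add(-2, Add(-6, J)) = Add(-8, J))
o = -325 (o = Add(-2, Add(-335, Mul(Rational(1, 2), 24))) = Add(-2, Add(-335, 12)) = Add(-2, -323) = -325)
a = Rational(2114, 3) (a = Add(Rational(1, 2), Mul(Rational(1, 6), Mul(-325, Add(-8, -5)))) = Add(Rational(1, 2), Mul(Rational(1, 6), Mul(-325, -13))) = Add(Rational(1, 2), Mul(Rational(1, 6), 4225)) = Add(Rational(1, 2), Rational(4225, 6)) = Rational(2114, 3) ≈ 704.67)
Add(Add(Function('s')(Function('p')(8), 145), Add(5184, Function('Z')(93, -65))), a) = Add(Add(4, Add(5184, -108)), Rational(2114, 3)) = Add(Add(4, 5076), Rational(2114, 3)) = Add(5080, Rational(2114, 3)) = Rational(17354, 3)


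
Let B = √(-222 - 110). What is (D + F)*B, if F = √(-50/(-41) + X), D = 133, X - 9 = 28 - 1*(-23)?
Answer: 2*I*√83*(5453 + √102910)/41 ≈ 2565.9*I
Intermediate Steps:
X = 60 (X = 9 + (28 - 1*(-23)) = 9 + (28 + 23) = 9 + 51 = 60)
B = 2*I*√83 (B = √(-332) = 2*I*√83 ≈ 18.221*I)
F = √102910/41 (F = √(-50/(-41) + 60) = √(-50*(-1/41) + 60) = √(50/41 + 60) = √(2510/41) = √102910/41 ≈ 7.8243)
(D + F)*B = (133 + √102910/41)*(2*I*√83) = 2*I*√83*(133 + √102910/41)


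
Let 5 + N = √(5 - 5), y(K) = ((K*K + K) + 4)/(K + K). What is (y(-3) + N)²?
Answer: 400/9 ≈ 44.444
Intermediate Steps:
y(K) = (4 + K + K²)/(2*K) (y(K) = ((K² + K) + 4)/((2*K)) = ((K + K²) + 4)*(1/(2*K)) = (4 + K + K²)*(1/(2*K)) = (4 + K + K²)/(2*K))
N = -5 (N = -5 + √(5 - 5) = -5 + √0 = -5 + 0 = -5)
(y(-3) + N)² = ((½)*(4 - 3*(1 - 3))/(-3) - 5)² = ((½)*(-⅓)*(4 - 3*(-2)) - 5)² = ((½)*(-⅓)*(4 + 6) - 5)² = ((½)*(-⅓)*10 - 5)² = (-5/3 - 5)² = (-20/3)² = 400/9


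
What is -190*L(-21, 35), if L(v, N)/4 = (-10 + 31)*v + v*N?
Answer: 893760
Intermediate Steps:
L(v, N) = 84*v + 4*N*v (L(v, N) = 4*((-10 + 31)*v + v*N) = 4*(21*v + N*v) = 84*v + 4*N*v)
-190*L(-21, 35) = -760*(-21)*(21 + 35) = -760*(-21)*56 = -190*(-4704) = 893760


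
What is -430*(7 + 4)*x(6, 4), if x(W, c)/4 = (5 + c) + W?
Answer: -283800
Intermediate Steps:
x(W, c) = 20 + 4*W + 4*c (x(W, c) = 4*((5 + c) + W) = 4*(5 + W + c) = 20 + 4*W + 4*c)
-430*(7 + 4)*x(6, 4) = -430*(7 + 4)*(20 + 4*6 + 4*4) = -4730*(20 + 24 + 16) = -4730*60 = -430*660 = -283800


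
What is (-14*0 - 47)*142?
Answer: -6674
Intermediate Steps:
(-14*0 - 47)*142 = (0 - 47)*142 = -47*142 = -6674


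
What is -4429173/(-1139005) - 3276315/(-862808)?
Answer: 1079037866337/140391803720 ≈ 7.6859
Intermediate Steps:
-4429173/(-1139005) - 3276315/(-862808) = -4429173*(-1/1139005) - 3276315*(-1/862808) = 632739/162715 + 3276315/862808 = 1079037866337/140391803720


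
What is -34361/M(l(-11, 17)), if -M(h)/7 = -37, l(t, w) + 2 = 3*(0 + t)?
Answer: -34361/259 ≈ -132.67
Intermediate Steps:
l(t, w) = -2 + 3*t (l(t, w) = -2 + 3*(0 + t) = -2 + 3*t)
M(h) = 259 (M(h) = -7*(-37) = 259)
-34361/M(l(-11, 17)) = -34361/259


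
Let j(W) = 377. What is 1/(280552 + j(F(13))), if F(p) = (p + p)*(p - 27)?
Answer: 1/280929 ≈ 3.5596e-6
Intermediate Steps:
F(p) = 2*p*(-27 + p) (F(p) = (2*p)*(-27 + p) = 2*p*(-27 + p))
1/(280552 + j(F(13))) = 1/(280552 + 377) = 1/280929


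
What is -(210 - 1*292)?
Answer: 82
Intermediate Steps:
-(210 - 1*292) = -(210 - 292) = -1*(-82) = 82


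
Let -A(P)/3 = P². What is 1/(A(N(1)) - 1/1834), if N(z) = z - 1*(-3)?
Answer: -1834/88033 ≈ -0.020833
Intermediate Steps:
N(z) = 3 + z (N(z) = z + 3 = 3 + z)
A(P) = -3*P²
1/(A(N(1)) - 1/1834) = 1/(-3*(3 + 1)² - 1/1834) = 1/(-3*4² - 1*1/1834) = 1/(-3*16 - 1/1834) = 1/(-48 - 1/1834) = 1/(-88033/1834) = -1834/88033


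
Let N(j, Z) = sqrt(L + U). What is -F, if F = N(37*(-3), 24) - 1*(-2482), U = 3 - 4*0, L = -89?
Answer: -2482 - I*sqrt(86) ≈ -2482.0 - 9.2736*I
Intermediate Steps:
U = 3 (U = 3 + 0 = 3)
N(j, Z) = I*sqrt(86) (N(j, Z) = sqrt(-89 + 3) = sqrt(-86) = I*sqrt(86))
F = 2482 + I*sqrt(86) (F = I*sqrt(86) - 1*(-2482) = I*sqrt(86) + 2482 = 2482 + I*sqrt(86) ≈ 2482.0 + 9.2736*I)
-F = -(2482 + I*sqrt(86)) = -2482 - I*sqrt(86)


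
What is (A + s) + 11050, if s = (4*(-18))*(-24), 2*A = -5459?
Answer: 20097/2 ≈ 10049.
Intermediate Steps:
A = -5459/2 (A = (1/2)*(-5459) = -5459/2 ≈ -2729.5)
s = 1728 (s = -72*(-24) = 1728)
(A + s) + 11050 = (-5459/2 + 1728) + 11050 = -2003/2 + 11050 = 20097/2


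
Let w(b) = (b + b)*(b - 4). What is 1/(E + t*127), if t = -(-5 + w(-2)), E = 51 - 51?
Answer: -1/2413 ≈ -0.00041442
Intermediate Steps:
E = 0
w(b) = 2*b*(-4 + b) (w(b) = (2*b)*(-4 + b) = 2*b*(-4 + b))
t = -19 (t = -(-5 + 2*(-2)*(-4 - 2)) = -(-5 + 2*(-2)*(-6)) = -(-5 + 24) = -1*19 = -19)
1/(E + t*127) = 1/(0 - 19*127) = 1/(0 - 2413) = 1/(-2413) = -1/2413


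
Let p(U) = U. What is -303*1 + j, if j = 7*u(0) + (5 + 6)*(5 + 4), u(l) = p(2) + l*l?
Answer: -190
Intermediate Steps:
u(l) = 2 + l**2 (u(l) = 2 + l*l = 2 + l**2)
j = 113 (j = 7*(2 + 0**2) + (5 + 6)*(5 + 4) = 7*(2 + 0) + 11*9 = 7*2 + 99 = 14 + 99 = 113)
-303*1 + j = -303*1 + 113 = -303 + 113 = -190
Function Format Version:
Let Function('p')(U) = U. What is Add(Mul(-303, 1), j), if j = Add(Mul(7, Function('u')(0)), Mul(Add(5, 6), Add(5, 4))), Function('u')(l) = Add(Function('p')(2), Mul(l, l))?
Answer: -190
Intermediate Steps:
Function('u')(l) = Add(2, Pow(l, 2)) (Function('u')(l) = Add(2, Mul(l, l)) = Add(2, Pow(l, 2)))
j = 113 (j = Add(Mul(7, Add(2, Pow(0, 2))), Mul(Add(5, 6), Add(5, 4))) = Add(Mul(7, Add(2, 0)), Mul(11, 9)) = Add(Mul(7, 2), 99) = Add(14, 99) = 113)
Add(Mul(-303, 1), j) = Add(Mul(-303, 1), 113) = Add(-303, 113) = -190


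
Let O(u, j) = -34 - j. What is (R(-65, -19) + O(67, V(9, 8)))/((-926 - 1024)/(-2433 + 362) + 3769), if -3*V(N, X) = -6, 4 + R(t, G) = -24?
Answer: -132544/7807549 ≈ -0.016976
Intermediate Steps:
R(t, G) = -28 (R(t, G) = -4 - 24 = -28)
V(N, X) = 2 (V(N, X) = -1/3*(-6) = 2)
(R(-65, -19) + O(67, V(9, 8)))/((-926 - 1024)/(-2433 + 362) + 3769) = (-28 + (-34 - 1*2))/((-926 - 1024)/(-2433 + 362) + 3769) = (-28 + (-34 - 2))/(-1950/(-2071) + 3769) = (-28 - 36)/(-1950*(-1/2071) + 3769) = -64/(1950/2071 + 3769) = -64/7807549/2071 = -64*2071/7807549 = -132544/7807549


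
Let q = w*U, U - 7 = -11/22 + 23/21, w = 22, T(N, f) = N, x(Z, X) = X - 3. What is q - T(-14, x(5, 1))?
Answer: 3803/21 ≈ 181.10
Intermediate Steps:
x(Z, X) = -3 + X
U = 319/42 (U = 7 + (-11/22 + 23/21) = 7 + (-11*1/22 + 23*(1/21)) = 7 + (-½ + 23/21) = 7 + 25/42 = 319/42 ≈ 7.5952)
q = 3509/21 (q = 22*(319/42) = 3509/21 ≈ 167.10)
q - T(-14, x(5, 1)) = 3509/21 - 1*(-14) = 3509/21 + 14 = 3803/21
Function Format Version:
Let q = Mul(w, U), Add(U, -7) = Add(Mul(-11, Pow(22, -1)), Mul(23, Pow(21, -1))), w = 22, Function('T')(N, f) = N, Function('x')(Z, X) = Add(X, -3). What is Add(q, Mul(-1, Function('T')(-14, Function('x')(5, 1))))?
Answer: Rational(3803, 21) ≈ 181.10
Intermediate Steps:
Function('x')(Z, X) = Add(-3, X)
U = Rational(319, 42) (U = Add(7, Add(Mul(-11, Pow(22, -1)), Mul(23, Pow(21, -1)))) = Add(7, Add(Mul(-11, Rational(1, 22)), Mul(23, Rational(1, 21)))) = Add(7, Add(Rational(-1, 2), Rational(23, 21))) = Add(7, Rational(25, 42)) = Rational(319, 42) ≈ 7.5952)
q = Rational(3509, 21) (q = Mul(22, Rational(319, 42)) = Rational(3509, 21) ≈ 167.10)
Add(q, Mul(-1, Function('T')(-14, Function('x')(5, 1)))) = Add(Rational(3509, 21), Mul(-1, -14)) = Add(Rational(3509, 21), 14) = Rational(3803, 21)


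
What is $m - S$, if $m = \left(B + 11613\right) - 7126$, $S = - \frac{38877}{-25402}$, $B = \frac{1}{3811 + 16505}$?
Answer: $\frac{1157401486427}{258033516} \approx 4485.5$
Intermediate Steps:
$B = \frac{1}{20316} \approx 4.9222 \cdot 10^{-5}$
$S = \frac{38877}{25402}$ ($S = \left(-38877\right) \left(- \frac{1}{25402}\right) = \frac{38877}{25402} \approx 1.5305$)
$m = \frac{91157893}{20316}$ ($m = \left(\frac{1}{20316} + 11613\right) - 7126 = \frac{235929709}{20316} - 7126 = \frac{91157893}{20316} \approx 4487.0$)
$m - S = \frac{91157893}{20316} - \frac{38877}{25402} = \frac{1157401486427}{258033516}$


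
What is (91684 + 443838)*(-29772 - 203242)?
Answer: -124784123308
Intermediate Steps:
(91684 + 443838)*(-29772 - 203242) = 535522*(-233014) = -124784123308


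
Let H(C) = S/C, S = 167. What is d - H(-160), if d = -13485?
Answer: -2157433/160 ≈ -13484.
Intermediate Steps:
H(C) = 167/C
d - H(-160) = -13485 - 167/(-160) = -13485 - 167*(-1)/160 = -13485 - 1*(-167/160) = -13485 + 167/160 = -2157433/160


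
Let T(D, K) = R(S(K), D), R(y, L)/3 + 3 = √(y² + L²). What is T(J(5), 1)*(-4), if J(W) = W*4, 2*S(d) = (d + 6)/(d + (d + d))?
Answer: 36 - 2*√14449 ≈ -204.41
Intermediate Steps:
S(d) = (6 + d)/(6*d) (S(d) = ((d + 6)/(d + (d + d)))/2 = ((6 + d)/(d + 2*d))/2 = ((6 + d)/((3*d)))/2 = ((6 + d)*(1/(3*d)))/2 = ((6 + d)/(3*d))/2 = (6 + d)/(6*d))
J(W) = 4*W
R(y, L) = -9 + 3*√(L² + y²) (R(y, L) = -9 + 3*√(y² + L²) = -9 + 3*√(L² + y²))
T(D, K) = -9 + 3*√(D² + (6 + K)²/(36*K²)) (T(D, K) = -9 + 3*√(D² + ((6 + K)/(6*K))²) = -9 + 3*√(D² + (6 + K)²/(36*K²)))
T(J(5), 1)*(-4) = (-9 + √(1 + 12/1 + 36*(4*5)² + 36/1²)/2)*(-4) = (-9 + √(1 + 12*1 + 36*20² + 36*1)/2)*(-4) = (-9 + √(1 + 12 + 36*400 + 36)/2)*(-4) = (-9 + √(1 + 12 + 14400 + 36)/2)*(-4) = (-9 + √14449/2)*(-4) = 36 - 2*√14449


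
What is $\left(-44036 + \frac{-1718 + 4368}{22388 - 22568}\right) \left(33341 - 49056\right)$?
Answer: $\frac{12460627795}{18} \approx 6.9226 \cdot 10^{8}$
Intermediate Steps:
$\left(-44036 + \frac{-1718 + 4368}{22388 - 22568}\right) \left(33341 - 49056\right) = \left(-44036 + \frac{2650}{-180}\right) \left(-15715\right) = \left(-44036 + 2650 \left(- \frac{1}{180}\right)\right) \left(-15715\right) = \left(-44036 - \frac{265}{18}\right) \left(-15715\right) = \left(- \frac{792913}{18}\right) \left(-15715\right) = \frac{12460627795}{18}$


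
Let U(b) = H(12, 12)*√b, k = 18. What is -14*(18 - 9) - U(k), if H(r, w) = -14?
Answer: -126 + 42*√2 ≈ -66.603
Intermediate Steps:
U(b) = -14*√b
-14*(18 - 9) - U(k) = -14*(18 - 9) - (-14)*√18 = -14*9 - (-14)*3*√2 = -126 - (-42)*√2 = -126 + 42*√2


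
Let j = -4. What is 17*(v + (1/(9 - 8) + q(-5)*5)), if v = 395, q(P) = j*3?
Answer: 5712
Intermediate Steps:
q(P) = -12 (q(P) = -4*3 = -12)
17*(v + (1/(9 - 8) + q(-5)*5)) = 17*(395 + (1/(9 - 8) - 12*5)) = 17*(395 + (1/1 - 60)) = 17*(395 + (1 - 60)) = 17*(395 - 59) = 17*336 = 5712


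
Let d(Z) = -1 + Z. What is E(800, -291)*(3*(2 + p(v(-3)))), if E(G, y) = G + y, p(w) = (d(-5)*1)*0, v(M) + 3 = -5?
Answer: 3054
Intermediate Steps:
v(M) = -8 (v(M) = -3 - 5 = -8)
p(w) = 0 (p(w) = ((-1 - 5)*1)*0 = -6*1*0 = -6*0 = 0)
E(800, -291)*(3*(2 + p(v(-3)))) = (800 - 291)*(3*(2 + 0)) = 509*(3*2) = 509*6 = 3054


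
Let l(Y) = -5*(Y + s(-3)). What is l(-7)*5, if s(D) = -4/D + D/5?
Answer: 470/3 ≈ 156.67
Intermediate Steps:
s(D) = -4/D + D/5 (s(D) = -4/D + D*(⅕) = -4/D + D/5)
l(Y) = -11/3 - 5*Y (l(Y) = -5*(Y + (-4/(-3) + (⅕)*(-3))) = -5*(Y + (-4*(-⅓) - ⅗)) = -5*(Y + (4/3 - ⅗)) = -5*(Y + 11/15) = -5*(11/15 + Y) = -11/3 - 5*Y)
l(-7)*5 = (-11/3 - 5*(-7))*5 = (-11/3 + 35)*5 = (94/3)*5 = 470/3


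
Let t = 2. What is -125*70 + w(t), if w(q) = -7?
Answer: -8757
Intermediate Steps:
-125*70 + w(t) = -125*70 - 7 = -8750 - 7 = -8757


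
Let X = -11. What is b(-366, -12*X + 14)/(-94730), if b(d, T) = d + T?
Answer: 22/9473 ≈ 0.0023224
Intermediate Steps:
b(d, T) = T + d
b(-366, -12*X + 14)/(-94730) = ((-12*(-11) + 14) - 366)/(-94730) = ((132 + 14) - 366)*(-1/94730) = (146 - 366)*(-1/94730) = -220*(-1/94730) = 22/9473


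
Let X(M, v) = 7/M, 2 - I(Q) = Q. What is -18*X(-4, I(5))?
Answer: 63/2 ≈ 31.500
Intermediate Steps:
I(Q) = 2 - Q
-18*X(-4, I(5)) = -126/(-4) = -126*(-1)/4 = -18*(-7/4) = 63/2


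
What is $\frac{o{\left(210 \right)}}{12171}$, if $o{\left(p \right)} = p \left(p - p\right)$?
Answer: $0$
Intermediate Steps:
$o{\left(p \right)} = 0$ ($o{\left(p \right)} = p 0 = 0$)
$\frac{o{\left(210 \right)}}{12171} = \frac{0}{12171} = 0 \cdot \frac{1}{12171} = 0$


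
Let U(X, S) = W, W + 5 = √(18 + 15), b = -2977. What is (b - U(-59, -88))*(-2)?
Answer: 5944 + 2*√33 ≈ 5955.5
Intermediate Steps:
W = -5 + √33 (W = -5 + √(18 + 15) = -5 + √33 ≈ 0.74456)
U(X, S) = -5 + √33
(b - U(-59, -88))*(-2) = (-2977 - (-5 + √33))*(-2) = (-2977 + (5 - √33))*(-2) = (-2972 - √33)*(-2) = 5944 + 2*√33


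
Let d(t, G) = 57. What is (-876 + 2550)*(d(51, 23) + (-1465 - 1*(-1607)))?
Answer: 333126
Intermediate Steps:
(-876 + 2550)*(d(51, 23) + (-1465 - 1*(-1607))) = (-876 + 2550)*(57 + (-1465 - 1*(-1607))) = 1674*(57 + (-1465 + 1607)) = 1674*(57 + 142) = 1674*199 = 333126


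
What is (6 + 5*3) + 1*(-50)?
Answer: -29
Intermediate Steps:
(6 + 5*3) + 1*(-50) = (6 + 15) - 50 = 21 - 50 = -29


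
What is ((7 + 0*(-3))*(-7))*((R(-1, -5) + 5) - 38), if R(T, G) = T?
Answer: 1666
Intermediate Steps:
((7 + 0*(-3))*(-7))*((R(-1, -5) + 5) - 38) = ((7 + 0*(-3))*(-7))*((-1 + 5) - 38) = ((7 + 0)*(-7))*(4 - 38) = (7*(-7))*(-34) = -49*(-34) = 1666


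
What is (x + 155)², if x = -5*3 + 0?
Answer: 19600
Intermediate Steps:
x = -15 (x = -15 + 0 = -15)
(x + 155)² = (-15 + 155)² = 140² = 19600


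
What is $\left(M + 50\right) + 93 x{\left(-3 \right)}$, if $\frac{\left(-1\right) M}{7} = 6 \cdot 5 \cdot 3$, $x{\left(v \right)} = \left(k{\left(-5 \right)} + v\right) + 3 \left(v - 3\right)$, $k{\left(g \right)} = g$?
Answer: $-2998$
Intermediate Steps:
$x{\left(v \right)} = -14 + 4 v$ ($x{\left(v \right)} = \left(-5 + v\right) + 3 \left(v - 3\right) = \left(-5 + v\right) + 3 \left(-3 + v\right) = \left(-5 + v\right) + \left(-9 + 3 v\right) = -14 + 4 v$)
$M = -630$ ($M = - 7 \cdot 6 \cdot 5 \cdot 3 = - 7 \cdot 30 \cdot 3 = \left(-7\right) 90 = -630$)
$\left(M + 50\right) + 93 x{\left(-3 \right)} = \left(-630 + 50\right) + 93 \left(-14 + 4 \left(-3\right)\right) = -580 + 93 \left(-14 - 12\right) = -580 + 93 \left(-26\right) = -580 - 2418 = -2998$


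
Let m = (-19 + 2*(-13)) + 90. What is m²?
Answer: 2025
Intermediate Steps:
m = 45 (m = (-19 - 26) + 90 = -45 + 90 = 45)
m² = 45² = 2025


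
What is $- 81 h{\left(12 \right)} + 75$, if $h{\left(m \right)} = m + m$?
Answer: $-1869$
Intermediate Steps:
$h{\left(m \right)} = 2 m$
$- 81 h{\left(12 \right)} + 75 = - 81 \cdot 2 \cdot 12 + 75 = \left(-81\right) 24 + 75 = -1944 + 75 = -1869$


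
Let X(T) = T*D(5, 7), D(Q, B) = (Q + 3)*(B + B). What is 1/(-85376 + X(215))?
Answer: -1/61296 ≈ -1.6314e-5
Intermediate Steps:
D(Q, B) = 2*B*(3 + Q) (D(Q, B) = (3 + Q)*(2*B) = 2*B*(3 + Q))
X(T) = 112*T (X(T) = T*(2*7*(3 + 5)) = T*(2*7*8) = T*112 = 112*T)
1/(-85376 + X(215)) = 1/(-85376 + 112*215) = 1/(-85376 + 24080) = 1/(-61296) = -1/61296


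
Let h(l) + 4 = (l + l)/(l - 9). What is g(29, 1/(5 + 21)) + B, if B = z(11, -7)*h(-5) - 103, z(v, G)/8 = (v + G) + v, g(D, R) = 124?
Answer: -2613/7 ≈ -373.29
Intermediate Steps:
h(l) = -4 + 2*l/(-9 + l) (h(l) = -4 + (l + l)/(l - 9) = -4 + (2*l)/(-9 + l) = -4 + 2*l/(-9 + l))
z(v, G) = 8*G + 16*v (z(v, G) = 8*((v + G) + v) = 8*((G + v) + v) = 8*(G + 2*v) = 8*G + 16*v)
B = -3481/7 (B = (8*(-7) + 16*11)*(2*(18 - 1*(-5))/(-9 - 5)) - 103 = (-56 + 176)*(2*(18 + 5)/(-14)) - 103 = 120*(2*(-1/14)*23) - 103 = 120*(-23/7) - 103 = -2760/7 - 103 = -3481/7 ≈ -497.29)
g(29, 1/(5 + 21)) + B = 124 - 3481/7 = -2613/7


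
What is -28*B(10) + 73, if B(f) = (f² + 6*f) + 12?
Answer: -4743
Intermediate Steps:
B(f) = 12 + f² + 6*f
-28*B(10) + 73 = -28*(12 + 10² + 6*10) + 73 = -28*(12 + 100 + 60) + 73 = -28*172 + 73 = -4816 + 73 = -4743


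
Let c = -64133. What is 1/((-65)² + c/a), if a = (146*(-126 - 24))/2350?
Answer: 438/4864801 ≈ 9.0035e-5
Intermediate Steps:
a = -438/47 (a = (146*(-150))*(1/2350) = -21900*1/2350 = -438/47 ≈ -9.3192)
1/((-65)² + c/a) = 1/((-65)² - 64133/(-438/47)) = 1/(4225 - 64133*(-47/438)) = 1/(4225 + 3014251/438) = 1/(4864801/438) = 438/4864801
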